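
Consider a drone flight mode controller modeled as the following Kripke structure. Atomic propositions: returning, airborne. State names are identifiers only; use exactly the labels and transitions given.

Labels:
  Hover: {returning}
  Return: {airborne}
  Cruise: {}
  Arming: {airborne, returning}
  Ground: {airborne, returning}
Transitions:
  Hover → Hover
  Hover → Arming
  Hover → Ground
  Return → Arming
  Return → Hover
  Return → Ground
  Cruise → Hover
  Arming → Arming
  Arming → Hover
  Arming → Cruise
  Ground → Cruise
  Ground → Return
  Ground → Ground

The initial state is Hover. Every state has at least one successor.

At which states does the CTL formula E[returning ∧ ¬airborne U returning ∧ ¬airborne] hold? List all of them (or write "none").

{Hover}

States satisfying returning ∧ ¬airborne: {Hover}.
States satisfying E[returning ∧ ¬airborne U returning ∧ ¬airborne]: {Hover}.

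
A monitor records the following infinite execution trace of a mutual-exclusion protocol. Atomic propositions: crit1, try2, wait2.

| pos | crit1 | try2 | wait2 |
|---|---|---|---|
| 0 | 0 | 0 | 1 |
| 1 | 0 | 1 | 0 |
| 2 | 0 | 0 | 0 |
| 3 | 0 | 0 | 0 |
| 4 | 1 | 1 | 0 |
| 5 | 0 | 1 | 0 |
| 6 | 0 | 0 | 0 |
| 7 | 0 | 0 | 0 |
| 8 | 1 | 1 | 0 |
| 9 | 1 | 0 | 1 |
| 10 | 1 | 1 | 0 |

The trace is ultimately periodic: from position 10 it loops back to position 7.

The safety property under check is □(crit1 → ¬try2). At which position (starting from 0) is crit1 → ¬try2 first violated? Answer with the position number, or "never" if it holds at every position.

Check crit1 → ¬try2 at each position in order: 0 ✓, 1 ✓, 2 ✓, 3 ✓.
At position 4 the labels are {crit1, try2}, so crit1 → ¬try2 is false there. This is the first violation.

4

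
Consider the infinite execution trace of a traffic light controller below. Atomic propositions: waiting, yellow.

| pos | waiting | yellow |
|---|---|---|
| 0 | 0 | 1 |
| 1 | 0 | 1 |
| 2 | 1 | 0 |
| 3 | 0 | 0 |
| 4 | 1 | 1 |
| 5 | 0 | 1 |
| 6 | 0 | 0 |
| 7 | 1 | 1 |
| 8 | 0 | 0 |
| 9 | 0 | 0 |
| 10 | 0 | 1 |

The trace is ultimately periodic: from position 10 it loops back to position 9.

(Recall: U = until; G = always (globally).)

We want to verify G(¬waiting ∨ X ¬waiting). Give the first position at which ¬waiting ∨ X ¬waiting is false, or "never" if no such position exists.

¬waiting ∨ X ¬waiting holds at every position 0..10, and those are all the positions the trace ever visits, so the invariant G(¬waiting ∨ X ¬waiting) is never violated.

never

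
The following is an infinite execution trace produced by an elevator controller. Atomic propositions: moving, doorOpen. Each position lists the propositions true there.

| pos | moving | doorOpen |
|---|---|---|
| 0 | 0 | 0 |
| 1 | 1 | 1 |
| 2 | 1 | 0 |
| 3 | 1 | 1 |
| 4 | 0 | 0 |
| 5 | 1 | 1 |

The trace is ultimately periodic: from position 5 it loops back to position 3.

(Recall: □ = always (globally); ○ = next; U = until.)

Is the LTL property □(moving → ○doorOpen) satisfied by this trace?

Violated

moving → ○doorOpen must hold at every position from 0 onward. It fails at position 1, so □(moving → ○doorOpen) is false.
Positions where moving holds: 1, 2, 3, 5.
Check ○doorOpen at each: 1→fails, 2→ok, 3→fails, 5→ok.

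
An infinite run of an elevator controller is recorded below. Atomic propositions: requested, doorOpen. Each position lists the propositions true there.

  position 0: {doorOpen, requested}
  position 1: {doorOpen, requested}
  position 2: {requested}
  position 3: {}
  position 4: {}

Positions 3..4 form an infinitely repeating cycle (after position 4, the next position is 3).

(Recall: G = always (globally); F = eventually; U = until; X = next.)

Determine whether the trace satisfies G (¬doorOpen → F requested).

Does not hold

¬doorOpen → F requested must hold at every position from 0 onward. It fails at position 3, so G (¬doorOpen → F requested) is false.
Positions where ¬doorOpen holds: 2, 3, 4.
Check F requested at each: 2→ok, 3→fails, 4→fails.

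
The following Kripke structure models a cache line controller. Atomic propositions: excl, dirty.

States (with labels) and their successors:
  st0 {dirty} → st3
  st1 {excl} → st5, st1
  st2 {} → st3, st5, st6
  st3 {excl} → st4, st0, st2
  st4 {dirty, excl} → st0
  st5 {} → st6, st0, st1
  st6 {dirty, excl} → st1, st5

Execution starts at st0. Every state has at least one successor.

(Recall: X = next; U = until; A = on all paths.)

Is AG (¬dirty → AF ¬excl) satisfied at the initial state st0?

States satisfying ¬dirty → AF ¬excl: {st0, st2, st3, st4, st5, st6}.
States satisfying AG (¬dirty → AF ¬excl): ∅.
st1 is reachable from st0 and violates ¬dirty → AF ¬excl, so AG fails at st0.
st0 ∉ Sat(AG (¬dirty → AF ¬excl)).

No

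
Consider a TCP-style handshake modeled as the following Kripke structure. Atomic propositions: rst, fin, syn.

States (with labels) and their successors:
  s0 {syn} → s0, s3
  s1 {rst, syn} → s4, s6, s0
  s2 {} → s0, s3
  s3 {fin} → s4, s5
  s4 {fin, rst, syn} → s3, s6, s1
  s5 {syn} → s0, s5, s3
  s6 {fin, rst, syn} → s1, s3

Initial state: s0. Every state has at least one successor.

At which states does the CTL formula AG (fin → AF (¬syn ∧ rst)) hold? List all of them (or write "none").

States satisfying fin → AF (¬syn ∧ rst): {s0, s1, s2, s5}.
States satisfying AG (fin → AF (¬syn ∧ rst)): ∅.

none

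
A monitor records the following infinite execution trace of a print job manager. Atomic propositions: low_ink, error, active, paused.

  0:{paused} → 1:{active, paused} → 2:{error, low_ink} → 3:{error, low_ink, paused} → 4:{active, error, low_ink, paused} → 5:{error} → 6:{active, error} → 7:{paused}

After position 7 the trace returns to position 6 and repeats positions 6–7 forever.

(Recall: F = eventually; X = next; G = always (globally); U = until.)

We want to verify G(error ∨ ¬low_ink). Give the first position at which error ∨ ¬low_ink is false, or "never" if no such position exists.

never

error ∨ ¬low_ink holds at every position 0..7, and those are all the positions the trace ever visits, so the invariant G(error ∨ ¬low_ink) is never violated.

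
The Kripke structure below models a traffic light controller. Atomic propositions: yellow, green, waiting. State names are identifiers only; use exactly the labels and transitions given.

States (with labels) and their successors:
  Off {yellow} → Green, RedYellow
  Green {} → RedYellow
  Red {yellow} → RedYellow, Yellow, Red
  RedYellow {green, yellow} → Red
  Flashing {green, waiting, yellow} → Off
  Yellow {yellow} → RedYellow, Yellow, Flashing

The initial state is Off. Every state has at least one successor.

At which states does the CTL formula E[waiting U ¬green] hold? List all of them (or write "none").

{Off, Green, Red, Flashing, Yellow}

States satisfying waiting: {Flashing}.
States satisfying ¬green: {Off, Green, Red, Yellow}.
States satisfying E[waiting U ¬green]: {Off, Green, Red, Flashing, Yellow}.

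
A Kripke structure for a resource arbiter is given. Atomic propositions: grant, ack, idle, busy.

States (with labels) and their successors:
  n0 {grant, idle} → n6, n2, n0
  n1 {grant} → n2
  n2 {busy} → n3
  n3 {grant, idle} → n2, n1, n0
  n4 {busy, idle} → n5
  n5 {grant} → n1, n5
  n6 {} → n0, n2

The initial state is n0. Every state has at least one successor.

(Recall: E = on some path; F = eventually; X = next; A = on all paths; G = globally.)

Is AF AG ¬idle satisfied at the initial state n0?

States satisfying AG ¬idle: ∅.
States satisfying AF AG ¬idle: ∅.
There is a path from n0 along which AG ¬idle never holds.
n0 ∉ Sat(AF AG ¬idle).

Violated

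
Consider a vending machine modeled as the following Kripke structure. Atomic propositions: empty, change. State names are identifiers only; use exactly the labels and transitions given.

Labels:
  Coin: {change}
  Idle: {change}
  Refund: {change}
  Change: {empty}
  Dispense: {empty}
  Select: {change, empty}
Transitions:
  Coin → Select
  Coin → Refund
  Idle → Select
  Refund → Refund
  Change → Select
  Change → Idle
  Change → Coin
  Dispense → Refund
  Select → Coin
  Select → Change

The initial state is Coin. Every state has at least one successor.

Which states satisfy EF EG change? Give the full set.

States satisfying EG change: {Coin, Idle, Refund, Select}.
States satisfying EF EG change: {Coin, Idle, Refund, Change, Dispense, Select}.

{Coin, Idle, Refund, Change, Dispense, Select}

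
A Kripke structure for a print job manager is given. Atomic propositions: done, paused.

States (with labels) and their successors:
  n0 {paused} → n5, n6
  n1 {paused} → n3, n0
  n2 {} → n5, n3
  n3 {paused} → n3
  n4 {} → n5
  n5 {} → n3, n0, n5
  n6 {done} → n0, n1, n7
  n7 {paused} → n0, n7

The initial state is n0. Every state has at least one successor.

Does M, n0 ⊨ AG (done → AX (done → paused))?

Yes

States satisfying done → AX (done → paused): {n0, n1, n2, n3, n4, n5, n6, n7}.
States satisfying AG (done → AX (done → paused)): {n0, n1, n2, n3, n4, n5, n6, n7}.
Every state reachable from n0 satisfies done → AX (done → paused).
n0 ∈ Sat(AG (done → AX (done → paused))).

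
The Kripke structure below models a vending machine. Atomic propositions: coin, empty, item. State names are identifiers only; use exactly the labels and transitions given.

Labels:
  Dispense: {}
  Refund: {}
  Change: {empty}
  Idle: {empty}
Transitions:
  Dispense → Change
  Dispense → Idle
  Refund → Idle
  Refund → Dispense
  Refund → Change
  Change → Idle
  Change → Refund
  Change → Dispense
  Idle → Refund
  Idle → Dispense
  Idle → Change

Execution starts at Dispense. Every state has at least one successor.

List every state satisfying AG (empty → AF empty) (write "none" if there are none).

States satisfying empty → AF empty: {Dispense, Refund, Change, Idle}.
States satisfying AG (empty → AF empty): {Dispense, Refund, Change, Idle}.

{Dispense, Refund, Change, Idle}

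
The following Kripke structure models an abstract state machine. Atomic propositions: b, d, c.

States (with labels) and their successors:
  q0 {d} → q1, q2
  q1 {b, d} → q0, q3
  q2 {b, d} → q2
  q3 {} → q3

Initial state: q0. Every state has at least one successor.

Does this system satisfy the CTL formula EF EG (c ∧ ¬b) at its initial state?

States satisfying EG (c ∧ ¬b): ∅.
States satisfying EF EG (c ∧ ¬b): ∅.
No suitable path/successor from q0 witnesses the formula.
q0 ∉ Sat(EF EG (c ∧ ¬b)).

Does not hold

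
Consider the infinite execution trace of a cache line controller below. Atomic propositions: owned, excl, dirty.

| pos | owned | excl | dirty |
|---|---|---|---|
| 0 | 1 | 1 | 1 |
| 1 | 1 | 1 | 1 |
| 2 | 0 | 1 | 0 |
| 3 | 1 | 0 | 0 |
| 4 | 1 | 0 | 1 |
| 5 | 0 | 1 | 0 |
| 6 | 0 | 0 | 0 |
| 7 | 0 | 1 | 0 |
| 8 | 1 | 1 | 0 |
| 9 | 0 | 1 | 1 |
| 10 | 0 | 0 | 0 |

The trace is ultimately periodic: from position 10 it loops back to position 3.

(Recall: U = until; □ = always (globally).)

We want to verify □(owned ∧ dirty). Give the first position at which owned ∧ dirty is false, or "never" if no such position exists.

2

Check owned ∧ dirty at each position in order: 0 ✓, 1 ✓.
At position 2 the labels are {excl}, so owned ∧ dirty is false there. This is the first violation.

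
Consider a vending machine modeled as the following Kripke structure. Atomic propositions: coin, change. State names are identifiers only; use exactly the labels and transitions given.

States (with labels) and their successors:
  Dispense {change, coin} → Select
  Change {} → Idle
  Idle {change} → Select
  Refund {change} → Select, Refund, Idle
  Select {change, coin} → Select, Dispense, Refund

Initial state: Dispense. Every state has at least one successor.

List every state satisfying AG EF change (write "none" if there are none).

{Dispense, Change, Idle, Refund, Select}

States satisfying EF change: {Dispense, Change, Idle, Refund, Select}.
States satisfying AG EF change: {Dispense, Change, Idle, Refund, Select}.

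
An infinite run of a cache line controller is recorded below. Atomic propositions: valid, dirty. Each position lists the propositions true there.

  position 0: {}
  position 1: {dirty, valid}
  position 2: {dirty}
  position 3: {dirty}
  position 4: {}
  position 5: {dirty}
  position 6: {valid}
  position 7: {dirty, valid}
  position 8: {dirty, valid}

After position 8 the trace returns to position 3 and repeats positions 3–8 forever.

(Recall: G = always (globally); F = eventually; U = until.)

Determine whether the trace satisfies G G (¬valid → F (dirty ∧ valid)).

Yes

G (¬valid → F (dirty ∧ valid)) holds at every position 0..8, and those are all positions ever visited, so G G (¬valid → F (dirty ∧ valid)) holds.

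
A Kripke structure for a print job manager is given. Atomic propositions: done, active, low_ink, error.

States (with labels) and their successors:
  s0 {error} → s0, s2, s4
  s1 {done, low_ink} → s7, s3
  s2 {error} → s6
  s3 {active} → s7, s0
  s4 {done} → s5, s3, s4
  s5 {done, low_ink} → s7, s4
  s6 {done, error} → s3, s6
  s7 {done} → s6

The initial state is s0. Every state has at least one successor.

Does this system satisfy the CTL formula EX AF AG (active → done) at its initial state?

Does not hold

States satisfying AF AG (active → done): ∅.
States satisfying EX AF AG (active → done): ∅.
No suitable path/successor from s0 witnesses the formula.
s0 ∉ Sat(EX AF AG (active → done)).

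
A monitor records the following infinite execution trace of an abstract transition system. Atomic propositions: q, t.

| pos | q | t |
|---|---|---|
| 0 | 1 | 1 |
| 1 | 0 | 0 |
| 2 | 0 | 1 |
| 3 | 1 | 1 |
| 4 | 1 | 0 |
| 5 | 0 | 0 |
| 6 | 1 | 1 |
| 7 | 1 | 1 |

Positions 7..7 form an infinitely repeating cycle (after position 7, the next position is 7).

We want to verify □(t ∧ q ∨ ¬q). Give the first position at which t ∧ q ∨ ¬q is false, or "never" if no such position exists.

4

Check t ∧ q ∨ ¬q at each position in order: 0 ✓, 1 ✓, 2 ✓, 3 ✓.
At position 4 the labels are {q}, so t ∧ q ∨ ¬q is false there. This is the first violation.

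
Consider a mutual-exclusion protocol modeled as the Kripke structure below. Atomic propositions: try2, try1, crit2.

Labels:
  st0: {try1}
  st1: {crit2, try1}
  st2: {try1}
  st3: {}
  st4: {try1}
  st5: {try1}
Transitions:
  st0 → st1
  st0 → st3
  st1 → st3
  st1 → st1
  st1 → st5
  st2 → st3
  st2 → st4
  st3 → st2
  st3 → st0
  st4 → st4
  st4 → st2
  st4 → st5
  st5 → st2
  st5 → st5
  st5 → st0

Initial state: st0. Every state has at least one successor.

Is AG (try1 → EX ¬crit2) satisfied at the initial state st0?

Holds

States satisfying try1 → EX ¬crit2: {st0, st1, st2, st3, st4, st5}.
States satisfying AG (try1 → EX ¬crit2): {st0, st1, st2, st3, st4, st5}.
Every state reachable from st0 satisfies try1 → EX ¬crit2.
st0 ∈ Sat(AG (try1 → EX ¬crit2)).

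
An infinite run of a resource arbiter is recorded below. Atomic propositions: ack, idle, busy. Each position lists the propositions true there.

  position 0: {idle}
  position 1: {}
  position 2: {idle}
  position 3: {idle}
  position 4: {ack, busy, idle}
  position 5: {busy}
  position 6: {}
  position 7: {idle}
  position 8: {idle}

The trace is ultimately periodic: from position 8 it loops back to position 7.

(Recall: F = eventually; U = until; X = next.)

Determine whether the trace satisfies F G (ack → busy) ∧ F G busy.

G (ack → busy) holds at position 0, which is reachable from 0, so F G (ack → busy) holds.
G busy is false at every position 0..8, so it never becomes true and F G busy fails.
At position 0: F G (ack → busy) is true; F G busy is false; so F G (ack → busy) ∧ F G busy is false.

Does not hold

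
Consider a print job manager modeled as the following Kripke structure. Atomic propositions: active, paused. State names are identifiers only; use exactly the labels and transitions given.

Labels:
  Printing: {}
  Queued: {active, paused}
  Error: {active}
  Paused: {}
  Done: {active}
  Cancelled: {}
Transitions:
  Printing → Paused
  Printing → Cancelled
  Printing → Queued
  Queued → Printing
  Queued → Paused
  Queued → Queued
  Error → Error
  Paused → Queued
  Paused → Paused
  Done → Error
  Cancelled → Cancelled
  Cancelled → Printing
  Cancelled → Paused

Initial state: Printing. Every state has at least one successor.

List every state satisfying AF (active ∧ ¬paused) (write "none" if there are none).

{Error, Done}

States satisfying active ∧ ¬paused: {Error, Done}.
States satisfying AF (active ∧ ¬paused): {Error, Done}.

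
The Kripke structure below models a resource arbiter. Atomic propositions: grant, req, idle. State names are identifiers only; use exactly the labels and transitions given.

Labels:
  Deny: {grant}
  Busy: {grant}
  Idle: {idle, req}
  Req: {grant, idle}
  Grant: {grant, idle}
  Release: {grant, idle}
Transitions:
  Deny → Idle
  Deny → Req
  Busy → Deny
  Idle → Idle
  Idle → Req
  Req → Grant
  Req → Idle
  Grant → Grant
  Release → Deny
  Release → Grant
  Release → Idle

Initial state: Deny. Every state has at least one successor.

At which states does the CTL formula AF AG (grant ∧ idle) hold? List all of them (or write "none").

{Grant}

States satisfying AG (grant ∧ idle): {Grant}.
States satisfying AF AG (grant ∧ idle): {Grant}.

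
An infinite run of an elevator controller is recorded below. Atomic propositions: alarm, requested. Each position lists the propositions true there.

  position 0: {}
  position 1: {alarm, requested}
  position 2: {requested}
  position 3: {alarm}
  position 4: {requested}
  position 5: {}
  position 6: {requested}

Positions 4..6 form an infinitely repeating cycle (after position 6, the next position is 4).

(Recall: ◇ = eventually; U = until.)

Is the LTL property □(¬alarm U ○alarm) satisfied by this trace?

Violated

¬alarm U ○alarm must hold at every position from 0 onward. It fails at position 1, so □(¬alarm U ○alarm) is false.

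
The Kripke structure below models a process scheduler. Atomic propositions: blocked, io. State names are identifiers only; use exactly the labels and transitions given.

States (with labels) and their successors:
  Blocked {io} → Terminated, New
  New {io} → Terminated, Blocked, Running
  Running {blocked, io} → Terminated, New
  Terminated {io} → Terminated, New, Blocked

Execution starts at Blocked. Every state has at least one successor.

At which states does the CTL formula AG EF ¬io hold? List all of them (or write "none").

none

States satisfying EF ¬io: ∅.
States satisfying AG EF ¬io: ∅.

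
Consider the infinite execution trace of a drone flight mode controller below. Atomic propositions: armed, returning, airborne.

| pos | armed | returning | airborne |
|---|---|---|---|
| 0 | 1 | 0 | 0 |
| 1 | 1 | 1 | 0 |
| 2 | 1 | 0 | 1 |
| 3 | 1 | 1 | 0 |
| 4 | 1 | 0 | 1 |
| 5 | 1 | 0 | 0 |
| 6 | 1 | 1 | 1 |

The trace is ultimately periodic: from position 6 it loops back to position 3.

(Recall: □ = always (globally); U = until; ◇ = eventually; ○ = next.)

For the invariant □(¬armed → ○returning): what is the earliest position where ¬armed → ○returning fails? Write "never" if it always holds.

¬armed → ○returning holds at every position 0..6, and those are all the positions the trace ever visits, so the invariant □(¬armed → ○returning) is never violated.

never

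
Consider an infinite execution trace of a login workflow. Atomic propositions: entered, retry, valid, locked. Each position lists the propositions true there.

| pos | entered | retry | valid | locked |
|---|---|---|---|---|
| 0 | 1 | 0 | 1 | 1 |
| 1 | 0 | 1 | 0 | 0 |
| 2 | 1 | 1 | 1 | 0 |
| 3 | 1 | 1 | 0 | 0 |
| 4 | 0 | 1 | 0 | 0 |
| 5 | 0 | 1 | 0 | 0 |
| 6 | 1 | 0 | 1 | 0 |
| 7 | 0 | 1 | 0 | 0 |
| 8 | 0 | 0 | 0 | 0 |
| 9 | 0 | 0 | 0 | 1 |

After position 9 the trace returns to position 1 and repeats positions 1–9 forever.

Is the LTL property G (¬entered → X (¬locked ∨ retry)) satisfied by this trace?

Violated

¬entered → X (¬locked ∨ retry) must hold at every position from 0 onward. It fails at position 8, so G (¬entered → X (¬locked ∨ retry)) is false.
Positions where ¬entered holds: 1, 4, 5, 7, 8, 9.
Check X (¬locked ∨ retry) at each: 1→ok, 4→ok, 5→ok, 7→ok, 8→fails, 9→ok.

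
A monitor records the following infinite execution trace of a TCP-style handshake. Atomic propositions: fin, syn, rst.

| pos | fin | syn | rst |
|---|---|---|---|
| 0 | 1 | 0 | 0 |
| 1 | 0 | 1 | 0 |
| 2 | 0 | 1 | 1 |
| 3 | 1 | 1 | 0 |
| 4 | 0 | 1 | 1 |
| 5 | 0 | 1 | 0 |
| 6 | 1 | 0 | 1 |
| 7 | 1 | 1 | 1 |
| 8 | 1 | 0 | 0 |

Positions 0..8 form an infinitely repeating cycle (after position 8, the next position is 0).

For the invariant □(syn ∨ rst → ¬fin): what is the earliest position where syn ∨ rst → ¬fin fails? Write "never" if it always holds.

Check syn ∨ rst → ¬fin at each position in order: 0 ✓, 1 ✓, 2 ✓.
At position 3 the labels are {fin, syn}, so syn ∨ rst → ¬fin is false there. This is the first violation.

3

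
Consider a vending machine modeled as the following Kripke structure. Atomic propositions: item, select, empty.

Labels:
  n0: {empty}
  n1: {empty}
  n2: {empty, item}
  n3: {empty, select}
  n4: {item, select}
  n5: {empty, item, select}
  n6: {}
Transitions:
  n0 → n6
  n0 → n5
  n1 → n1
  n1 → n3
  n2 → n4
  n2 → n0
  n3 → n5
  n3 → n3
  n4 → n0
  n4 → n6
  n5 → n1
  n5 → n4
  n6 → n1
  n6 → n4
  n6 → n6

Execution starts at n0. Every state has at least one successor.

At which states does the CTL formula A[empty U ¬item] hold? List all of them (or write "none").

States satisfying empty: {n0, n1, n2, n3, n5}.
States satisfying ¬item: {n0, n1, n3, n6}.
States satisfying A[empty U ¬item]: {n0, n1, n3, n6}.

{n0, n1, n3, n6}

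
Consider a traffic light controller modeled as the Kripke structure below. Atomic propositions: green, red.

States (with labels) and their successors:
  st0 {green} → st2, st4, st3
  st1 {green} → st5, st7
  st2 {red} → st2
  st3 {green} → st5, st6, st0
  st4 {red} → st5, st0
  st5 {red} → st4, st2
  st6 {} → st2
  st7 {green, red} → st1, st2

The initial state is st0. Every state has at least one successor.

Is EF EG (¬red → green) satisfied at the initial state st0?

Satisfied

States satisfying EG (¬red → green): {st0, st1, st2, st3, st4, st5, st7}.
States satisfying EF EG (¬red → green): {st0, st1, st2, st3, st4, st5, st6, st7}.
Some path from st0 reaches a state where EG (¬red → green) holds.
st0 ∈ Sat(EF EG (¬red → green)).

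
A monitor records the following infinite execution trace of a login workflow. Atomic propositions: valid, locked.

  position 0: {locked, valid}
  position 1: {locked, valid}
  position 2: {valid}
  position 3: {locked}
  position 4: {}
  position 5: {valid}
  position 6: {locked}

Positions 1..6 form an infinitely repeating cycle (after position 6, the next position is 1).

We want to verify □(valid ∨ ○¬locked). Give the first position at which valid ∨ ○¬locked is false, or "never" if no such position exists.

Check valid ∨ ○¬locked at each position in order: 0 ✓, 1 ✓, 2 ✓, 3 ✓, 4 ✓, 5 ✓.
At position 6 the labels are {locked} and the next position 1 has {locked, valid}, so valid ∨ ○¬locked is false there. This is the first violation.

6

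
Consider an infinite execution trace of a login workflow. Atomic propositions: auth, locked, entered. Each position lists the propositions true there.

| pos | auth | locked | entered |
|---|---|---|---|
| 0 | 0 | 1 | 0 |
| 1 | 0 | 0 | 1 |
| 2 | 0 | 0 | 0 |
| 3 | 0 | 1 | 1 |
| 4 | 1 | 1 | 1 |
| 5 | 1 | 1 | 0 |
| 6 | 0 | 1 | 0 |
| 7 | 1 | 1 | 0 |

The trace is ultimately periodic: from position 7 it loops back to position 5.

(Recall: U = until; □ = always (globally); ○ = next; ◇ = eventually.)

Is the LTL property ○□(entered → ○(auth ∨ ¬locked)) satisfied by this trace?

Holds

The position after 0 is 1; □(entered → ○(auth ∨ ¬locked)) is true there.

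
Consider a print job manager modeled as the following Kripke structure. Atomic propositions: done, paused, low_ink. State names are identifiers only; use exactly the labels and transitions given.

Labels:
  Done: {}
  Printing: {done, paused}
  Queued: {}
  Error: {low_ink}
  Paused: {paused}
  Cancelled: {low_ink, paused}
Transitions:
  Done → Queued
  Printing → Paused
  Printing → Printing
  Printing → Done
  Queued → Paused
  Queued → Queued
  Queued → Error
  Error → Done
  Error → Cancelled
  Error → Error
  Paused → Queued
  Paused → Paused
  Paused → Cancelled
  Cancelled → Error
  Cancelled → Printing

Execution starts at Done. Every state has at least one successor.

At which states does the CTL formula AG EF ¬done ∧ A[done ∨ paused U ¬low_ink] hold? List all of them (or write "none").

States satisfying EF ¬done: {Done, Printing, Queued, Error, Paused, Cancelled}.
States satisfying AG EF ¬done: {Done, Printing, Queued, Error, Paused, Cancelled}.
States satisfying done ∨ paused: {Printing, Paused, Cancelled}.
States satisfying ¬low_ink: {Done, Printing, Queued, Paused}.
States satisfying A[done ∨ paused U ¬low_ink]: {Done, Printing, Queued, Paused}.
States satisfying AG EF ¬done ∧ A[done ∨ paused U ¬low_ink]: {Done, Printing, Queued, Paused}.

{Done, Printing, Queued, Paused}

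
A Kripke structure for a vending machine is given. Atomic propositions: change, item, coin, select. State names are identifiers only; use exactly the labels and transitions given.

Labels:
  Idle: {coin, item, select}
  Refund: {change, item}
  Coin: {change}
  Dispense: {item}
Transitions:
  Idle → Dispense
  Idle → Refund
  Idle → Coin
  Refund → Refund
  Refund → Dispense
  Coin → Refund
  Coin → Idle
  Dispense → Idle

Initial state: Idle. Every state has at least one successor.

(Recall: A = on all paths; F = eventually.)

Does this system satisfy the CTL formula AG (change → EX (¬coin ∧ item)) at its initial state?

States satisfying change → EX (¬coin ∧ item): {Idle, Refund, Coin, Dispense}.
States satisfying AG (change → EX (¬coin ∧ item)): {Idle, Refund, Coin, Dispense}.
Every state reachable from Idle satisfies change → EX (¬coin ∧ item).
Idle ∈ Sat(AG (change → EX (¬coin ∧ item))).

Holds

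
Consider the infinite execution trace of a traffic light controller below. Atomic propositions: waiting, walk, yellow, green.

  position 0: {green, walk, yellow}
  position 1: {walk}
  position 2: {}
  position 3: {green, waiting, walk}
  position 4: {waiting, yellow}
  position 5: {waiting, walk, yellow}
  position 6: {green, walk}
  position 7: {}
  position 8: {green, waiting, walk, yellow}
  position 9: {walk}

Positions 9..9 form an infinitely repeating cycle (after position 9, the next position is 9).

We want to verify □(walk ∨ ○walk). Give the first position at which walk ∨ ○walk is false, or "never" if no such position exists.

walk ∨ ○walk holds at every position 0..9, and those are all the positions the trace ever visits, so the invariant □(walk ∨ ○walk) is never violated.

never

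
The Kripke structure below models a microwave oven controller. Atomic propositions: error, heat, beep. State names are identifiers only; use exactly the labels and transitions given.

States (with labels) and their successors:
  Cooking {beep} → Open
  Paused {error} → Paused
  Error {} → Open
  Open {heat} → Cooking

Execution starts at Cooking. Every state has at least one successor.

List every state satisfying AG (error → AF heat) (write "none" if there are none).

States satisfying error → AF heat: {Cooking, Error, Open}.
States satisfying AG (error → AF heat): {Cooking, Error, Open}.

{Cooking, Error, Open}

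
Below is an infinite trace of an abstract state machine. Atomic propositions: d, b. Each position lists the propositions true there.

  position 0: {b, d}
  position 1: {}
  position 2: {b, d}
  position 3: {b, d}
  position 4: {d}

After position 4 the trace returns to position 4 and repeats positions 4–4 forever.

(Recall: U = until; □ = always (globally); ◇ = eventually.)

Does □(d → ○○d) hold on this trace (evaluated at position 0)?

d → ○○d holds at every position 0..4, and those are all positions ever visited, so □(d → ○○d) holds.
Positions where d holds: 0, 2, 3, 4.
Check ○○d at each: 0→ok, 2→ok, 3→ok, 4→ok.

Holds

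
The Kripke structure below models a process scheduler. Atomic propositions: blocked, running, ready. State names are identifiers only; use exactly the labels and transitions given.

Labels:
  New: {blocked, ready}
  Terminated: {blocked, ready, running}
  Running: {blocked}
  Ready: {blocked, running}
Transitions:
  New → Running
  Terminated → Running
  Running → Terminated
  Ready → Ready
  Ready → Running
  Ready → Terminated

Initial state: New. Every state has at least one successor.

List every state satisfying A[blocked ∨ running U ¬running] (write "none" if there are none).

States satisfying blocked ∨ running: {New, Terminated, Running, Ready}.
States satisfying ¬running: {New, Running}.
States satisfying A[blocked ∨ running U ¬running]: {New, Terminated, Running}.

{New, Terminated, Running}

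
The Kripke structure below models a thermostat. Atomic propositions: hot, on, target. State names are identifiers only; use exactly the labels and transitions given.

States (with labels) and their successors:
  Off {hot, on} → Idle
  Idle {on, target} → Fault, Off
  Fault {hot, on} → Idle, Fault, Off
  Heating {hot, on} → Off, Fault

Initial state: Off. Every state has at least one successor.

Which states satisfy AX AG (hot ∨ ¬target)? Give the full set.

none

States satisfying AG (hot ∨ ¬target): ∅.
States satisfying AX AG (hot ∨ ¬target): ∅.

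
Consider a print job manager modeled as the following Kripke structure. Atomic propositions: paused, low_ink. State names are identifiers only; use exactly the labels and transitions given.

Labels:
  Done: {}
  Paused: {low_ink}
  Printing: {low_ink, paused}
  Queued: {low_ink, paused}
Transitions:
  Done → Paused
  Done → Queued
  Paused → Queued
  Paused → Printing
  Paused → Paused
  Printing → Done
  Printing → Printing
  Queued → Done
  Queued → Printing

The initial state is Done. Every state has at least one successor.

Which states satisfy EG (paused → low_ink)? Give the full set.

States satisfying paused → low_ink: {Done, Paused, Printing, Queued}.
States satisfying EG (paused → low_ink): {Done, Paused, Printing, Queued}.

{Done, Paused, Printing, Queued}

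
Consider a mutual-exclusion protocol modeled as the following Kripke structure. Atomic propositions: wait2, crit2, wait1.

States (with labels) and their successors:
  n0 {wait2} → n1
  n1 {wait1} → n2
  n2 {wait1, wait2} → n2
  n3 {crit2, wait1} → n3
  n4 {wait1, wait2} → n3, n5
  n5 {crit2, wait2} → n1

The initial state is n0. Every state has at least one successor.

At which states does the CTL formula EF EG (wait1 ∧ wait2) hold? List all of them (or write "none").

States satisfying EG (wait1 ∧ wait2): {n2}.
States satisfying EF EG (wait1 ∧ wait2): {n0, n1, n2, n4, n5}.

{n0, n1, n2, n4, n5}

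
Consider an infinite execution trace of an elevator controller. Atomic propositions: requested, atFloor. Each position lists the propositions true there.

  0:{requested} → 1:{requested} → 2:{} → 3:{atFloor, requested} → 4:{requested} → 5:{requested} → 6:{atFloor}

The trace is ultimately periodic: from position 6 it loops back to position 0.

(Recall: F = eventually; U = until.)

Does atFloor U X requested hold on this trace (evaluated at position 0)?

Holds

Walking from position 0: X requested first holds at position 0, and atFloor holds at every earlier position along the way, so atFloor U X requested holds.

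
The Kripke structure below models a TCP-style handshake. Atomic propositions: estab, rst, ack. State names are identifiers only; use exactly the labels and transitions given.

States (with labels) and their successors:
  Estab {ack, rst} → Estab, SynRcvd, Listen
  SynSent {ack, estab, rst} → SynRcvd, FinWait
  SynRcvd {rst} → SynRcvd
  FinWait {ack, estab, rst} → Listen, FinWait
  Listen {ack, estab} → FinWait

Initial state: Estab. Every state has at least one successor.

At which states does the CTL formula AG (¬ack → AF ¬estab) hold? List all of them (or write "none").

{Estab, SynSent, SynRcvd, FinWait, Listen}

States satisfying ¬ack → AF ¬estab: {Estab, SynSent, SynRcvd, FinWait, Listen}.
States satisfying AG (¬ack → AF ¬estab): {Estab, SynSent, SynRcvd, FinWait, Listen}.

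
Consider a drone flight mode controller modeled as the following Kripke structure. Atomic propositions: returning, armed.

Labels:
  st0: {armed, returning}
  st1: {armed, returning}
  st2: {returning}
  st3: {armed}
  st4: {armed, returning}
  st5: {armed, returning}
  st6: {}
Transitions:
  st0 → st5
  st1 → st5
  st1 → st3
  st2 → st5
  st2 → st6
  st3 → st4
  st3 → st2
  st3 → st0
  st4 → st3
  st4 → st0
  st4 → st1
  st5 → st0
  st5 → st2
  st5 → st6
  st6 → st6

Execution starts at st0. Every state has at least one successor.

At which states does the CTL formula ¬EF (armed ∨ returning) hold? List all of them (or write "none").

{st6}

States satisfying armed ∨ returning: {st0, st1, st2, st3, st4, st5}.
States satisfying EF (armed ∨ returning): {st0, st1, st2, st3, st4, st5}.
States satisfying ¬EF (armed ∨ returning): {st6}.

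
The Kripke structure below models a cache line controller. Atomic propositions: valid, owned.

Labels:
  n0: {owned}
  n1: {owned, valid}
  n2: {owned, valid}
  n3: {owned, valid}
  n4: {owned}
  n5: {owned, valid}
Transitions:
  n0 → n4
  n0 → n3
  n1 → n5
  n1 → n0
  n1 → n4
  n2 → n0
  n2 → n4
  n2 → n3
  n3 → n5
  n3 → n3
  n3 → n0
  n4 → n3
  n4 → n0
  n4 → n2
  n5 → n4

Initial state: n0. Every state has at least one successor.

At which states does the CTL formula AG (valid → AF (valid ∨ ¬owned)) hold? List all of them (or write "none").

{n0, n1, n2, n3, n4, n5}

States satisfying valid → AF (valid ∨ ¬owned): {n0, n1, n2, n3, n4, n5}.
States satisfying AG (valid → AF (valid ∨ ¬owned)): {n0, n1, n2, n3, n4, n5}.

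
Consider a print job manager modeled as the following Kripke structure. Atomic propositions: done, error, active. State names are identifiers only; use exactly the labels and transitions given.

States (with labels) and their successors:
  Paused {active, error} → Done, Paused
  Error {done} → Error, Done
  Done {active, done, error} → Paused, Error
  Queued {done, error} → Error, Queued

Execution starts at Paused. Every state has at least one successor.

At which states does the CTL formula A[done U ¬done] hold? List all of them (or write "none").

{Paused}

States satisfying done: {Error, Done, Queued}.
States satisfying ¬done: {Paused}.
States satisfying A[done U ¬done]: {Paused}.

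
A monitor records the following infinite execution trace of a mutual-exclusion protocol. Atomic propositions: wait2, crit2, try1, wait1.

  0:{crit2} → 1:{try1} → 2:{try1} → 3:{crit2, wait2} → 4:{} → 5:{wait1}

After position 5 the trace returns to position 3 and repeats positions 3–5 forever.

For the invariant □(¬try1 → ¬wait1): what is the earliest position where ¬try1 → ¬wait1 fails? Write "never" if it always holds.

5

Check ¬try1 → ¬wait1 at each position in order: 0 ✓, 1 ✓, 2 ✓, 3 ✓, 4 ✓.
At position 5 the labels are {wait1}, so ¬try1 → ¬wait1 is false there. This is the first violation.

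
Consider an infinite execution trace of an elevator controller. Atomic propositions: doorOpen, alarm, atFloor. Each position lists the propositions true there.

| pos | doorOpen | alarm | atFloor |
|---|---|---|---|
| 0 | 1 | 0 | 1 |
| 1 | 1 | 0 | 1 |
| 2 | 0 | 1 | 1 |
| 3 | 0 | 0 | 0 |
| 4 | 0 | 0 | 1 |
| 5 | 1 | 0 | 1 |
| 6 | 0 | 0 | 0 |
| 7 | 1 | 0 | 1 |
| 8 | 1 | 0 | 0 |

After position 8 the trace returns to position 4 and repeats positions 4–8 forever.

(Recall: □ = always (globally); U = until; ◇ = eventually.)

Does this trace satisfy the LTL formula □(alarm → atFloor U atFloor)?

Yes

alarm → atFloor U atFloor holds at every position 0..8, and those are all positions ever visited, so □(alarm → atFloor U atFloor) holds.
Positions where alarm holds: 2.
Check atFloor U atFloor at each: 2→ok.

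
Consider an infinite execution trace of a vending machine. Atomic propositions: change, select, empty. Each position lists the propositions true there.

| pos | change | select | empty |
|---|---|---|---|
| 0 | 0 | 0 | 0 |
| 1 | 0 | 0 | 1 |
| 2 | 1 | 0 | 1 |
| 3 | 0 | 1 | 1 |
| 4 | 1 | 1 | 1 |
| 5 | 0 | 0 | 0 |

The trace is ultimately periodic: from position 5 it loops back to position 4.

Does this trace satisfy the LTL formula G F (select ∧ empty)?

F (select ∧ empty) holds at every position 0..5, and those are all positions ever visited, so G F (select ∧ empty) holds.

Holds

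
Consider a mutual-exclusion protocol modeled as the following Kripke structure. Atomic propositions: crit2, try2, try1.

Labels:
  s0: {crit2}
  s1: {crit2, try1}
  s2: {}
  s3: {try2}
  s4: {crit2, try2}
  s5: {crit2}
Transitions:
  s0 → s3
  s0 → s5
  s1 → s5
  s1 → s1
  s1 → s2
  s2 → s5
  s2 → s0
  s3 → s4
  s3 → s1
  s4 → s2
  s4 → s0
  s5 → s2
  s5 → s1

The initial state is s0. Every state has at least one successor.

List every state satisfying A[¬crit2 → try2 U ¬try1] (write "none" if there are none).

{s0, s2, s3, s4, s5}

States satisfying ¬crit2 → try2: {s0, s1, s3, s4, s5}.
States satisfying ¬try1: {s0, s2, s3, s4, s5}.
States satisfying A[¬crit2 → try2 U ¬try1]: {s0, s2, s3, s4, s5}.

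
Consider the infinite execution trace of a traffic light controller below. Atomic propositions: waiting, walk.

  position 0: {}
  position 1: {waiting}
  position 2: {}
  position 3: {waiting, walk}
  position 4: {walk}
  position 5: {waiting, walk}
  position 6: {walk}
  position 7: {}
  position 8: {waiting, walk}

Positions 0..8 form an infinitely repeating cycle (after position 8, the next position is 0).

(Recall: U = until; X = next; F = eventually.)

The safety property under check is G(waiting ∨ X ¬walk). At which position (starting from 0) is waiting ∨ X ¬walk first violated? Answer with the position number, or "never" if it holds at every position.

2

Check waiting ∨ X ¬walk at each position in order: 0 ✓, 1 ✓.
At position 2 the labels are {} and the next position 3 has {waiting, walk}, so waiting ∨ X ¬walk is false there. This is the first violation.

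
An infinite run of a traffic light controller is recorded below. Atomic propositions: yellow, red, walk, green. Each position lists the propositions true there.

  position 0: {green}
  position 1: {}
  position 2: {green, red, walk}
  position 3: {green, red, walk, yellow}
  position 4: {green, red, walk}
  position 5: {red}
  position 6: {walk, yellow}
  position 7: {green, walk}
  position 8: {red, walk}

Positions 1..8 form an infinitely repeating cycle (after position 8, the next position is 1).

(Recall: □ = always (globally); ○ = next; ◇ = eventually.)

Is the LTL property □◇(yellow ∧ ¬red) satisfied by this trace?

◇(yellow ∧ ¬red) holds at every position 0..8, and those are all positions ever visited, so □◇(yellow ∧ ¬red) holds.

Satisfied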